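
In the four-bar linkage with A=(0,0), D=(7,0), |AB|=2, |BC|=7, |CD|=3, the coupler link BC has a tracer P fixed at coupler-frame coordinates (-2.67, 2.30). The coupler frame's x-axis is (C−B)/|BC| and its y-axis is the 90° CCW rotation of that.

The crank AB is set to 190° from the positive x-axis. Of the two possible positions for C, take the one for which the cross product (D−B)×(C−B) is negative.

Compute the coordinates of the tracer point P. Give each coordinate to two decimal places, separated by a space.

-4.00 2.54

A=(0,0), D=(7.00,0)
B = A + 2.00·(cos190°, sin190°) = (-1.9696, -0.3473)
|BD| = 8.9763
circle(B,7.00) ∩ circle(D,3.00): a=6.7162, h=1.9728
  candidates: C₊=(4.6653,1.8839) cross=17.709; C₋=(4.8179,-2.0588) cross=-17.709
  mode - wants cross < 0 → take C=(4.8179,-2.0588) (cross=-17.709)
ex = (C−B)/|BC| = (0.9696,-0.2445); ey = (0.2445,0.9696)
P = B + -2.67·ex + 2.30·ey = (-3.9962,2.5357)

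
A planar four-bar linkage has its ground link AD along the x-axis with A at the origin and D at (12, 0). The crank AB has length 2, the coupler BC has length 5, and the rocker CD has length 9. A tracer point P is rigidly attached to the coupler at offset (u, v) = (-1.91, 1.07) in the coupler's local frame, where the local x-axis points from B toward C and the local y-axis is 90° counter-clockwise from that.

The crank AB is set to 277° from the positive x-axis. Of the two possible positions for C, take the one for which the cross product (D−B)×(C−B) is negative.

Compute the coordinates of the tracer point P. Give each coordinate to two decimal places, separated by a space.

-0.74 -0.03

A=(0,0), D=(12.00,0)
B = A + 2.00·(cos277°, sin277°) = (0.2437, -1.9851)
|BD| = 11.9227
circle(B,5.00) ∩ circle(D,9.00): a=3.6129, h=3.4565
  candidates: C₊=(3.2307,2.0247) cross=41.210; C₋=(4.3817,-4.7918) cross=-41.210
  mode - wants cross < 0 → take C=(4.3817,-4.7918) (cross=-41.210)
ex = (C−B)/|BC| = (0.8276,-0.5613); ey = (0.5613,0.8276)
P = B + -1.91·ex + 1.07·ey = (-0.7363,-0.0274)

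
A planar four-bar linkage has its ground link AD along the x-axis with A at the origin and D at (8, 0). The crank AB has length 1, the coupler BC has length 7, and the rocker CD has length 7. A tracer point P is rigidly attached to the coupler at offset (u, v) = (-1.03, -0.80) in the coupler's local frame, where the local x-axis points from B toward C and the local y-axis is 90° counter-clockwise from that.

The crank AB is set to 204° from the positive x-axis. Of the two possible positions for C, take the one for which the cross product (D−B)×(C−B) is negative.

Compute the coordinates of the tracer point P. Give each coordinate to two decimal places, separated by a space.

-2.20 -0.18

A=(0,0), D=(8.00,0)
B = A + 1.00·(cos204°, sin204°) = (-0.9135, -0.4067)
|BD| = 8.9228
circle(B,7.00) ∩ circle(D,7.00): a=4.4614, h=5.3941
  candidates: C₊=(3.2973,5.1851) cross=48.130; C₋=(3.7891,-5.5918) cross=-48.130
  mode - wants cross < 0 → take C=(3.7891,-5.5918) (cross=-48.130)
ex = (C−B)/|BC| = (0.6718,-0.7407); ey = (0.7407,0.6718)
P = B + -1.03·ex + -0.80·ey = (-2.1981,-0.1812)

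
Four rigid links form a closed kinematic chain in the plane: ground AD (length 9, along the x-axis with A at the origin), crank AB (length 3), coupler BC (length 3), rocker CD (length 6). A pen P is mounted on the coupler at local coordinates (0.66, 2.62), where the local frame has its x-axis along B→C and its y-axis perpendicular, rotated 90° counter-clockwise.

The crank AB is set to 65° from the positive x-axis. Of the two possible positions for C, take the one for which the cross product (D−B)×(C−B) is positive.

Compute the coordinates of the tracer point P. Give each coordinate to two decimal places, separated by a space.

A=(0,0), D=(9.00,0)
B = A + 3.00·(cos65°, sin65°) = (1.2679, 2.7189)
|BD| = 8.1963
circle(B,3.00) ∩ circle(D,6.00): a=2.4510, h=1.7299
  candidates: C₊=(4.1539,3.5378) cross=14.178; C₋=(3.0063,0.2739) cross=-14.178
  mode + wants cross > 0 → take C=(4.1539,3.5378) (cross=14.178)
ex = (C−B)/|BC| = (0.9620,0.2729); ey = (-0.2729,0.9620)
P = B + 0.66·ex + 2.62·ey = (1.1877,5.4196)

1.19 5.42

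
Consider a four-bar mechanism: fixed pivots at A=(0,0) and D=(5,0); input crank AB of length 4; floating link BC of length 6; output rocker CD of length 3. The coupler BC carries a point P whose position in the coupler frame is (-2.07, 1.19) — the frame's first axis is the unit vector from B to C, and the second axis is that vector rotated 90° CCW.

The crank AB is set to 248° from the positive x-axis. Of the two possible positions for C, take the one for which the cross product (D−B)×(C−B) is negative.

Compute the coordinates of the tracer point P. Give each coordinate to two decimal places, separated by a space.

A=(0,0), D=(5.00,0)
B = A + 4.00·(cos248°, sin248°) = (-1.4984, -3.7087)
|BD| = 7.4823
circle(B,6.00) ∩ circle(D,3.00): a=5.5454, h=2.2910
  candidates: C₊=(2.1822,1.0297) cross=17.142; C₋=(4.4534,-2.9498) cross=-17.142
  mode - wants cross < 0 → take C=(4.4534,-2.9498) (cross=-17.142)
ex = (C−B)/|BC| = (0.9920,0.1265); ey = (-0.1265,0.9920)
P = B + -2.07·ex + 1.19·ey = (-3.7023,-2.7901)

-3.70 -2.79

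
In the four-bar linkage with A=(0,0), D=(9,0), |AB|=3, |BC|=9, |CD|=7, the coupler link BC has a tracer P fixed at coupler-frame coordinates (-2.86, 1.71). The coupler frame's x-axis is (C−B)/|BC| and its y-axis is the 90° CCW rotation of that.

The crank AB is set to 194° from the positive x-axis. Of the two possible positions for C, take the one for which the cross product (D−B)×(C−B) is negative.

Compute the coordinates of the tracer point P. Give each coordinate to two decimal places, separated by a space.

-4.42 2.25

A=(0,0), D=(9.00,0)
B = A + 3.00·(cos194°, sin194°) = (-2.9109, -0.7258)
|BD| = 11.9330
circle(B,9.00) ∩ circle(D,7.00): a=7.3073, h=5.2539
  candidates: C₊=(4.0634,4.9628) cross=62.694; C₋=(4.7024,-5.5255) cross=-62.694
  mode - wants cross < 0 → take C=(4.7024,-5.5255) (cross=-62.694)
ex = (C−B)/|BC| = (0.8459,-0.5333); ey = (0.5333,0.8459)
P = B + -2.86·ex + 1.71·ey = (-4.4183,2.2460)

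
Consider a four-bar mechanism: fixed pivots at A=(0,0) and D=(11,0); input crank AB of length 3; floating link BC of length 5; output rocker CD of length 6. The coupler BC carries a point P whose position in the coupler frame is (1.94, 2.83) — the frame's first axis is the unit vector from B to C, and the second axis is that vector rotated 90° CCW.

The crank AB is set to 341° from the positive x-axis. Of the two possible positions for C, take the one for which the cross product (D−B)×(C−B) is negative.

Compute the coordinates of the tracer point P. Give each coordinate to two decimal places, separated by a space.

A=(0,0), D=(11.00,0)
B = A + 3.00·(cos341°, sin341°) = (2.8366, -0.9767)
|BD| = 8.2217
circle(B,5.00) ∩ circle(D,6.00): a=3.4419, h=3.6268
  candidates: C₊=(5.8232,3.0333) cross=29.818; C₋=(6.6849,-4.1689) cross=-29.818
  mode - wants cross < 0 → take C=(6.6849,-4.1689) (cross=-29.818)
ex = (C−B)/|BC| = (0.7697,-0.6384); ey = (0.6384,0.7697)
P = B + 1.94·ex + 2.83·ey = (6.1365,-0.0371)

6.14 -0.04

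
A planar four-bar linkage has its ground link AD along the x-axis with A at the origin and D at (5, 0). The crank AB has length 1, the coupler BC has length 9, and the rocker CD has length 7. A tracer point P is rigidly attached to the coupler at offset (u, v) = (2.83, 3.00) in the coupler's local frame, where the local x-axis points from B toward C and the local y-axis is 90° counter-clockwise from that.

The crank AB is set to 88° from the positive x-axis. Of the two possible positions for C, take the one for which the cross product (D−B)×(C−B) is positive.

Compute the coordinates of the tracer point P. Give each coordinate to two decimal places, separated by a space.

A=(0,0), D=(5.00,0)
B = A + 1.00·(cos88°, sin88°) = (0.0349, 0.9994)
|BD| = 5.0647
circle(B,9.00) ∩ circle(D,7.00): a=5.6915, h=6.9719
  candidates: C₊=(6.9902,6.7111) cross=35.310; C₋=(4.2387,-6.9585) cross=-35.310
  mode + wants cross > 0 → take C=(6.9902,6.7111) (cross=35.310)
ex = (C−B)/|BC| = (0.7728,0.6346); ey = (-0.6346,0.7728)
P = B + 2.83·ex + 3.00·ey = (0.3180,5.1138)

0.32 5.11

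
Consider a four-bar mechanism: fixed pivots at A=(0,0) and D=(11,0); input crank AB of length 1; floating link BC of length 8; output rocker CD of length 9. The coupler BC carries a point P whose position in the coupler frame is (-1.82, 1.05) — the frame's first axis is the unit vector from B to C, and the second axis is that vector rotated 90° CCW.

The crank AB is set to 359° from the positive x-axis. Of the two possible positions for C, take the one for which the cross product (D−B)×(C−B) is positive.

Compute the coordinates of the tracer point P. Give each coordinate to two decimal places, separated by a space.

-0.84 -1.03

A=(0,0), D=(11.00,0)
B = A + 1.00·(cos359°, sin359°) = (0.9998, -0.0175)
|BD| = 10.0002
circle(B,8.00) ∩ circle(D,9.00): a=4.1501, h=6.8393
  candidates: C₊=(5.1380,6.8291) cross=68.395; C₋=(5.1619,-6.8495) cross=-68.395
  mode + wants cross > 0 → take C=(5.1380,6.8291) (cross=68.395)
ex = (C−B)/|BC| = (0.5173,0.8558); ey = (-0.8558,0.5173)
P = B + -1.82·ex + 1.05·ey = (-0.8402,-1.0319)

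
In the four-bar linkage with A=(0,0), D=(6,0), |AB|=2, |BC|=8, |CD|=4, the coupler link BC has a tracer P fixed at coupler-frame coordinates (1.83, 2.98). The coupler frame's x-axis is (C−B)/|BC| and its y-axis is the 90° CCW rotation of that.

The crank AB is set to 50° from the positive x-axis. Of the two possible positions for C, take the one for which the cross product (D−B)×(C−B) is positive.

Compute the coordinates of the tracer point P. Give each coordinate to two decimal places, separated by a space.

2.81 4.68

A=(0,0), D=(6.00,0)
B = A + 2.00·(cos50°, sin50°) = (1.2856, 1.5321)
|BD| = 4.9571
circle(B,8.00) ∩ circle(D,4.00): a=7.3201, h=3.2275
  candidates: C₊=(9.2448,2.3391) cross=15.999; C₋=(7.2498,-3.7998) cross=-15.999
  mode + wants cross > 0 → take C=(9.2448,2.3391) (cross=15.999)
ex = (C−B)/|BC| = (0.9949,0.1009); ey = (-0.1009,0.9949)
P = B + 1.83·ex + 2.98·ey = (2.8056,4.6815)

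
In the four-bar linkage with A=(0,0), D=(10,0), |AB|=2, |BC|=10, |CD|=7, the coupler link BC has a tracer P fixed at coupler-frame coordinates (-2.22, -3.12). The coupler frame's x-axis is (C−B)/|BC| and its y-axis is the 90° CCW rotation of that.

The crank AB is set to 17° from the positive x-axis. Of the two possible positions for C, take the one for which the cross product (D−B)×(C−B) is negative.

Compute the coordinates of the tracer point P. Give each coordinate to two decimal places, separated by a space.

A=(0,0), D=(10.00,0)
B = A + 2.00·(cos17°, sin17°) = (1.9126, 0.5847)
|BD| = 8.1085
circle(B,10.00) ∩ circle(D,7.00): a=7.1991, h=6.9407
  candidates: C₊=(9.5935,6.9882) cross=56.278; C₋=(8.5924,-6.8570) cross=-56.278
  mode - wants cross < 0 → take C=(8.5924,-6.8570) (cross=-56.278)
ex = (C−B)/|BC| = (0.6680,-0.7442); ey = (0.7442,0.6680)
P = B + -2.22·ex + -3.12·ey = (-1.8921,0.1527)

-1.89 0.15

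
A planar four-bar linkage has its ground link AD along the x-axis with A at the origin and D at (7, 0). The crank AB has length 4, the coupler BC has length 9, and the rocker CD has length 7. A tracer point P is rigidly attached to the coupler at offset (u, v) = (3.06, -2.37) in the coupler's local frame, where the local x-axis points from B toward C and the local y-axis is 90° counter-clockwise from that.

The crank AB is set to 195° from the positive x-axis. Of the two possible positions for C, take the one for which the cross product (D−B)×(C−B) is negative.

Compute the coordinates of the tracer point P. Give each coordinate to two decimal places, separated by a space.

-2.67 -4.72

A=(0,0), D=(7.00,0)
B = A + 4.00·(cos195°, sin195°) = (-3.8637, -1.0353)
|BD| = 10.9129
circle(B,9.00) ∩ circle(D,7.00): a=6.9226, h=5.7513
  candidates: C₊=(2.4821,5.3468) cross=62.763; C₋=(3.5733,-6.1039) cross=-62.763
  mode - wants cross < 0 → take C=(3.5733,-6.1039) (cross=-62.763)
ex = (C−B)/|BC| = (0.8263,-0.5632); ey = (0.5632,0.8263)
P = B + 3.06·ex + -2.37·ey = (-2.6699,-4.7170)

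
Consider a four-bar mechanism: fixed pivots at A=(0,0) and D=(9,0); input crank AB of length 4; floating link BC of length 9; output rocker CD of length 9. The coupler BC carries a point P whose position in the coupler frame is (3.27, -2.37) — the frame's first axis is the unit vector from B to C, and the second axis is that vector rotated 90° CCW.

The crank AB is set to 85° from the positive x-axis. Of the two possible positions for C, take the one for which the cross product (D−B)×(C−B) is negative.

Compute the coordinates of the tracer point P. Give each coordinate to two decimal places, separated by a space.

-1.59 0.44

A=(0,0), D=(9.00,0)
B = A + 4.00·(cos85°, sin85°) = (0.3486, 3.9848)
|BD| = 9.5250
circle(B,9.00) ∩ circle(D,9.00): a=4.7625, h=7.6367
  candidates: C₊=(7.8691,8.9287) cross=72.739; C₋=(1.4795,-4.9439) cross=-72.739
  mode - wants cross < 0 → take C=(1.4795,-4.9439) (cross=-72.739)
ex = (C−B)/|BC| = (0.1257,-0.9921); ey = (0.9921,0.1257)
P = B + 3.27·ex + -2.37·ey = (-1.5917,0.4429)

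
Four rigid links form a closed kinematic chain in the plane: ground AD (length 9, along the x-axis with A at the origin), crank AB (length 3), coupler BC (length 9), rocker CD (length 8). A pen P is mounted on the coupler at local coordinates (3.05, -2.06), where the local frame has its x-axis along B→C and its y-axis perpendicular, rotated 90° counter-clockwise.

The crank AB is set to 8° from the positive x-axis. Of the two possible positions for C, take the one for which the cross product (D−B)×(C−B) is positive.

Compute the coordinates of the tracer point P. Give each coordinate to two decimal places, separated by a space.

A=(0,0), D=(9.00,0)
B = A + 3.00·(cos8°, sin8°) = (2.9708, 0.4175)
|BD| = 6.0436
circle(B,9.00) ∩ circle(D,8.00): a=4.4283, h=7.8352
  candidates: C₊=(7.9298,7.9281) cross=47.353; C₋=(6.8472,-7.7049) cross=-47.353
  mode + wants cross > 0 → take C=(7.9298,7.9281) (cross=47.353)
ex = (C−B)/|BC| = (0.5510,0.8345); ey = (-0.8345,0.5510)
P = B + 3.05·ex + -2.06·ey = (6.3704,1.8277)

6.37 1.83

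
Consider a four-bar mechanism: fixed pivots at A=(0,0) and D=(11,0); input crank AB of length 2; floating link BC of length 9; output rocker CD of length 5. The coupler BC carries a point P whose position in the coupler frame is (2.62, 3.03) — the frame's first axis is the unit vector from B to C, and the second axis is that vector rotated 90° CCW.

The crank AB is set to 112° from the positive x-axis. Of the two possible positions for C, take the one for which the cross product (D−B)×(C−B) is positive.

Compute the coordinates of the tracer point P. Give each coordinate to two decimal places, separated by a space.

A=(0,0), D=(11.00,0)
B = A + 2.00·(cos112°, sin112°) = (-0.7492, 1.8544)
|BD| = 11.8946
circle(B,9.00) ∩ circle(D,5.00): a=8.3013, h=3.4768
  candidates: C₊=(7.9926,3.9945) cross=41.355; C₋=(6.9086,-2.8741) cross=-41.355
  mode + wants cross > 0 → take C=(7.9926,3.9945) (cross=41.355)
ex = (C−B)/|BC| = (0.9713,0.2378); ey = (-0.2378,0.9713)
P = B + 2.62·ex + 3.03·ey = (1.0751,5.4205)

1.08 5.42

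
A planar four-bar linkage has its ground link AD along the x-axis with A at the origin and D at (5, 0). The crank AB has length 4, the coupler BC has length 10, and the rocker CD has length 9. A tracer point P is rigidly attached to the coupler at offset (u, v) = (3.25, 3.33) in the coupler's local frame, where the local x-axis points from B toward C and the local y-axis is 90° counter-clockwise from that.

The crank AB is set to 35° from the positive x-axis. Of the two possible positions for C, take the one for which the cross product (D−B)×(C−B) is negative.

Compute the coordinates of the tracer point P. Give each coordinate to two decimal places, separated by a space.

4.94 -2.05

A=(0,0), D=(5.00,0)
B = A + 4.00·(cos35°, sin35°) = (3.2766, 2.2943)
|BD| = 2.8695
circle(B,10.00) ∩ circle(D,9.00): a=4.7454, h=8.8023
  candidates: C₊=(13.1646,3.7867) cross=25.258; C₋=(-0.9112,-6.7866) cross=-25.258
  mode - wants cross < 0 → take C=(-0.9112,-6.7866) (cross=-25.258)
ex = (C−B)/|BC| = (-0.4188,-0.9081); ey = (0.9081,-0.4188)
P = B + 3.25·ex + 3.33·ey = (4.9395,-2.0515)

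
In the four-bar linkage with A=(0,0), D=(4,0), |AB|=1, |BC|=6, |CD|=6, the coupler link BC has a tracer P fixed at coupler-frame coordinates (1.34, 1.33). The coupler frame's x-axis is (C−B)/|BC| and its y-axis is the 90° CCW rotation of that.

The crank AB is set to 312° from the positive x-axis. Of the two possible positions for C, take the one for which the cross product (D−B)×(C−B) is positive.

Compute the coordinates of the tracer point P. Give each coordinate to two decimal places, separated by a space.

-0.57 0.69

A=(0,0), D=(4.00,0)
B = A + 1.00·(cos312°, sin312°) = (0.6691, -0.7431)
|BD| = 3.4128
circle(B,6.00) ∩ circle(D,6.00): a=1.7064, h=5.7522
  candidates: C₊=(1.0820,5.2426) cross=19.631; C₋=(3.5871,-5.9858) cross=-19.631
  mode + wants cross > 0 → take C=(1.0820,5.2426) (cross=19.631)
ex = (C−B)/|BC| = (0.0688,0.9976); ey = (-0.9976,0.0688)
P = B + 1.34·ex + 1.33·ey = (-0.5655,0.6852)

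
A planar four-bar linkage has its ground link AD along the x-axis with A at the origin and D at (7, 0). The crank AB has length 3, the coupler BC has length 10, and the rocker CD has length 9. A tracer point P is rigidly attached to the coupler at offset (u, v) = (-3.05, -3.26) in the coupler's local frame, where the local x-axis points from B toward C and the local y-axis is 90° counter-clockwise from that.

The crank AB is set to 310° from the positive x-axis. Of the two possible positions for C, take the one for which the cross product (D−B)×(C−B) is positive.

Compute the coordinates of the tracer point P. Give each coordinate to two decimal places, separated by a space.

5.06 -5.48

A=(0,0), D=(7.00,0)
B = A + 3.00·(cos310°, sin310°) = (1.9284, -2.2981)
|BD| = 5.5680
circle(B,10.00) ∩ circle(D,9.00): a=4.4902, h=8.9352
  candidates: C₊=(2.3303,7.6938) cross=49.752; C₋=(9.7061,-8.5835) cross=-49.752
  mode + wants cross > 0 → take C=(2.3303,7.6938) (cross=49.752)
ex = (C−B)/|BC| = (0.0402,0.9992); ey = (-0.9992,0.0402)
P = B + -3.05·ex + -3.26·ey = (5.0631,-5.4767)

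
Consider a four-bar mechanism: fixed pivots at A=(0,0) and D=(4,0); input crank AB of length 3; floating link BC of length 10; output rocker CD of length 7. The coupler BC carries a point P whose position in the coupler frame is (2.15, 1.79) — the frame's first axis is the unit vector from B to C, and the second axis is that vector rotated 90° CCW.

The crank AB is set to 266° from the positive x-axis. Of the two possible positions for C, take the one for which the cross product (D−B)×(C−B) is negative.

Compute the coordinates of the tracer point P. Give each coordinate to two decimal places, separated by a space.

A=(0,0), D=(4.00,0)
B = A + 3.00·(cos266°, sin266°) = (-0.2093, -2.9927)
|BD| = 5.1647
circle(B,10.00) ∩ circle(D,7.00): a=7.5197, h=6.5920
  candidates: C₊=(2.0996,6.7371) cross=34.046; C₋=(9.7391,-4.0079) cross=-34.046
  mode - wants cross < 0 → take C=(9.7391,-4.0079) (cross=-34.046)
ex = (C−B)/|BC| = (0.9948,-0.1015); ey = (0.1015,0.9948)
P = B + 2.15·ex + 1.79·ey = (2.1113,-1.4302)

2.11 -1.43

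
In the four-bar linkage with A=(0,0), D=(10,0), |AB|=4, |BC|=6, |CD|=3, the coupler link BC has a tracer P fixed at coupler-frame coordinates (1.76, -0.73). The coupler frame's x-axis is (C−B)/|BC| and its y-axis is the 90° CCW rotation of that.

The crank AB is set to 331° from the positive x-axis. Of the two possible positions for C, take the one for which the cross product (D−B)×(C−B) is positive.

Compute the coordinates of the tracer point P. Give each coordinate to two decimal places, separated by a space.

5.29 -1.28

A=(0,0), D=(10.00,0)
B = A + 4.00·(cos331°, sin331°) = (3.4985, -1.9392)
|BD| = 6.7846
circle(B,6.00) ∩ circle(D,3.00): a=5.3821, h=2.6520
  candidates: C₊=(7.8980,2.1405) cross=17.993; C₋=(9.4141,-2.9422) cross=-17.993
  mode + wants cross > 0 → take C=(7.8980,2.1405) (cross=17.993)
ex = (C−B)/|BC| = (0.7333,0.6800); ey = (-0.6800,0.7333)
P = B + 1.76·ex + -0.73·ey = (5.2854,-1.2778)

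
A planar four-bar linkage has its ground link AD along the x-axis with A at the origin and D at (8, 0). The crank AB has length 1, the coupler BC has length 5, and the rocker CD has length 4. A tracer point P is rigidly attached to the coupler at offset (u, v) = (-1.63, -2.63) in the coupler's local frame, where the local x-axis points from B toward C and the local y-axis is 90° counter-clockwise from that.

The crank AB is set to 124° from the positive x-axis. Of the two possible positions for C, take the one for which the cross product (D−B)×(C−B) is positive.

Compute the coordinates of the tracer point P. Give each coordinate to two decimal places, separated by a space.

-1.72 -2.04

A=(0,0), D=(8.00,0)
B = A + 1.00·(cos124°, sin124°) = (-0.5592, 0.8290)
|BD| = 8.5992
circle(B,5.00) ∩ circle(D,4.00): a=4.8229, h=1.3189
  candidates: C₊=(4.3684,1.6768) cross=11.341; C₋=(4.1141,-0.9486) cross=-11.341
  mode + wants cross > 0 → take C=(4.3684,1.6768) (cross=11.341)
ex = (C−B)/|BC| = (0.9855,0.1695); ey = (-0.1695,0.9855)
P = B + -1.63·ex + -2.63·ey = (-1.7197,-2.0392)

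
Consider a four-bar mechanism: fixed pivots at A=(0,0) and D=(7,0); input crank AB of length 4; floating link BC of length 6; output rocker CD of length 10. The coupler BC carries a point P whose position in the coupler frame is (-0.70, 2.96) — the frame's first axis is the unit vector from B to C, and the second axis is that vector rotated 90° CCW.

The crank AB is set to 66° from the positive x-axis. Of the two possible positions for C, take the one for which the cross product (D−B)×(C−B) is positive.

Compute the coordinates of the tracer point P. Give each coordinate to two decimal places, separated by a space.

-1.40 3.90

A=(0,0), D=(7.00,0)
B = A + 4.00·(cos66°, sin66°) = (1.6269, 3.6542)
|BD| = 6.4979
circle(B,6.00) ∩ circle(D,10.00): a=-1.6757, h=5.7612
  candidates: C₊=(3.4812,9.3605) cross=37.436; C₋=(-2.9986,-0.1674) cross=-37.436
  mode + wants cross > 0 → take C=(3.4812,9.3605) (cross=37.436)
ex = (C−B)/|BC| = (0.3090,0.9510); ey = (-0.9510,0.3090)
P = B + -0.70·ex + 2.96·ey = (-1.4045,3.9032)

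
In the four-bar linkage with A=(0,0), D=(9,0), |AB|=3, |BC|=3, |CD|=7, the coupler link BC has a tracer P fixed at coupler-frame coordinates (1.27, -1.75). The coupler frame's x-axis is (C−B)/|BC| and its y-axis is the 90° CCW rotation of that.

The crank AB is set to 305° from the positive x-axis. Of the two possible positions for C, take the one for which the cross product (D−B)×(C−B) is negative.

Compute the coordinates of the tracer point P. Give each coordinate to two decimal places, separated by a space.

1.31 -4.58

A=(0,0), D=(9.00,0)
B = A + 3.00·(cos305°, sin305°) = (1.7207, -2.4575)
|BD| = 7.6829
circle(B,3.00) ∩ circle(D,7.00): a=1.2383, h=2.7325
  candidates: C₊=(2.0199,0.5276) cross=20.994; C₋=(3.7680,-4.6504) cross=-20.994
  mode - wants cross < 0 → take C=(3.7680,-4.6504) (cross=-20.994)
ex = (C−B)/|BC| = (0.6824,-0.7310); ey = (0.7310,0.6824)
P = B + 1.27·ex + -1.75·ey = (1.3082,-4.5800)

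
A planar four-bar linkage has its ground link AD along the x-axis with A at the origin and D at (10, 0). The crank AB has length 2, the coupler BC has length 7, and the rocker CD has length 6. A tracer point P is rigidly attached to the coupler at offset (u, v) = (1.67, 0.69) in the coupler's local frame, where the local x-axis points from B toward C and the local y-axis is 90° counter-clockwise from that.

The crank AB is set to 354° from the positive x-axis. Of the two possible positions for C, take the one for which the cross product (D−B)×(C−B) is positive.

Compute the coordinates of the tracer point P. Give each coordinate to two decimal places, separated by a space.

A=(0,0), D=(10.00,0)
B = A + 2.00·(cos354°, sin354°) = (1.9890, -0.2091)
|BD| = 8.0137
circle(B,7.00) ∩ circle(D,6.00): a=4.8180, h=5.0781
  candidates: C₊=(6.6729,4.9930) cross=40.694; C₋=(6.9378,-5.1598) cross=-40.694
  mode + wants cross > 0 → take C=(6.6729,4.9930) (cross=40.694)
ex = (C−B)/|BC| = (0.6691,0.7432); ey = (-0.7432,0.6691)
P = B + 1.67·ex + 0.69·ey = (2.5937,1.4937)

2.59 1.49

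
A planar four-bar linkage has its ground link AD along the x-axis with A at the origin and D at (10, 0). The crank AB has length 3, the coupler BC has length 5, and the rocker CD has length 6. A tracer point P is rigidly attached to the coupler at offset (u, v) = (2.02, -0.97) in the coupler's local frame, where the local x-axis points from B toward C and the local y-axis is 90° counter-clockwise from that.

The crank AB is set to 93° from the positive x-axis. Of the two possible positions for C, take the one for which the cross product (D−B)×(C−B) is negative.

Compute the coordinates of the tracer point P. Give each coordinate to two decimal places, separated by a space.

0.99 1.07

A=(0,0), D=(10.00,0)
B = A + 3.00·(cos93°, sin93°) = (-0.1570, 2.9959)
|BD| = 10.5896
circle(B,5.00) ∩ circle(D,6.00): a=4.7754, h=1.4816
  candidates: C₊=(4.8425,3.0660) cross=15.690; C₋=(4.0042,0.2238) cross=-15.690
  mode - wants cross < 0 → take C=(4.0042,0.2238) (cross=-15.690)
ex = (C−B)/|BC| = (0.8322,-0.5544); ey = (0.5544,0.8322)
P = B + 2.02·ex + -0.97·ey = (0.9863,1.0687)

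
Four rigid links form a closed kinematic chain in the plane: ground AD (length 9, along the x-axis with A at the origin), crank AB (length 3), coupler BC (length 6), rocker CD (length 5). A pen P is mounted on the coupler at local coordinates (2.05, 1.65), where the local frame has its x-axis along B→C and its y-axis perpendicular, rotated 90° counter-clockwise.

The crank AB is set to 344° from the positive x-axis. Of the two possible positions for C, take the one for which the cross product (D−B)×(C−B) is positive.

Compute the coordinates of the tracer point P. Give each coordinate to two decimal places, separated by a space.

A=(0,0), D=(9.00,0)
B = A + 3.00·(cos344°, sin344°) = (2.8838, -0.8269)
|BD| = 6.1719
circle(B,6.00) ∩ circle(D,5.00): a=3.9771, h=4.4925
  candidates: C₊=(6.2231,4.1580) cross=27.727; C₋=(7.4269,-4.7461) cross=-27.727
  mode + wants cross > 0 → take C=(6.2231,4.1580) (cross=27.727)
ex = (C−B)/|BC| = (0.5565,0.8308); ey = (-0.8308,0.5565)
P = B + 2.05·ex + 1.65·ey = (2.6539,1.7946)

2.65 1.79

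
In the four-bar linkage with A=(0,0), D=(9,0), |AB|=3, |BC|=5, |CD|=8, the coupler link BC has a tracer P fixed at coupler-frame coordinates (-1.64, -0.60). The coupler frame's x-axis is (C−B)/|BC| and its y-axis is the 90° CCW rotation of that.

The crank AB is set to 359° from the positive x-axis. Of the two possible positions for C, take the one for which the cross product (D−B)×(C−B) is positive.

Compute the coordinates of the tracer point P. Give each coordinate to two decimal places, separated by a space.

3.69 -1.65

A=(0,0), D=(9.00,0)
B = A + 3.00·(cos359°, sin359°) = (2.9995, -0.0524)
|BD| = 6.0007
circle(B,5.00) ∩ circle(D,8.00): a=-0.2493, h=4.9938
  candidates: C₊=(2.7067,4.9391) cross=29.966; C₋=(2.7938,-5.0481) cross=-29.966
  mode + wants cross > 0 → take C=(2.7067,4.9391) (cross=29.966)
ex = (C−B)/|BC| = (-0.0586,0.9983); ey = (-0.9983,-0.0586)
P = B + -1.64·ex + -0.60·ey = (3.6946,-1.6544)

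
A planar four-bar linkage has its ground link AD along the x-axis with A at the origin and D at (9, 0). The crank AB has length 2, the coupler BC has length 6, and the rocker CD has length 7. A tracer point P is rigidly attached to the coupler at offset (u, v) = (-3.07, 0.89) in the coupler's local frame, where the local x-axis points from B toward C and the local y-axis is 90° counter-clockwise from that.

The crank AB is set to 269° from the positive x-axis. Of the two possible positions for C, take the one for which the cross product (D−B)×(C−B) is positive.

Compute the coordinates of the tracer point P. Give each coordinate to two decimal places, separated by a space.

A=(0,0), D=(9.00,0)
B = A + 2.00·(cos269°, sin269°) = (-0.0349, -1.9997)
|BD| = 9.2536
circle(B,6.00) ∩ circle(D,7.00): a=3.9243, h=4.5387
  candidates: C₊=(2.8159,3.2798) cross=41.999; C₋=(4.7775,-5.5831) cross=-41.999
  mode + wants cross > 0 → take C=(2.8159,3.2798) (cross=41.999)
ex = (C−B)/|BC| = (0.4751,0.8799); ey = (-0.8799,0.4751)
P = B + -3.07·ex + 0.89·ey = (-2.2767,-4.2782)

-2.28 -4.28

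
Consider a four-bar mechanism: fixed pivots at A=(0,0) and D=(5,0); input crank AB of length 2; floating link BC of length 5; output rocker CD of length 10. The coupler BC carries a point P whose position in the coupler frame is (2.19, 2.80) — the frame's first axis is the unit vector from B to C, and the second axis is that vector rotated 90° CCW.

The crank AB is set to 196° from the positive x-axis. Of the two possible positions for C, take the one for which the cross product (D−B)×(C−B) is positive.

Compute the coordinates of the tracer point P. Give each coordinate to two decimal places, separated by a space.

-5.41 0.11

A=(0,0), D=(5.00,0)
B = A + 2.00·(cos196°, sin196°) = (-1.9225, -0.5513)
|BD| = 6.9444
circle(B,5.00) ∩ circle(D,10.00): a=-1.9278, h=4.6134
  candidates: C₊=(-4.2105,3.8946) cross=32.038; C₋=(-3.4780,-5.3032) cross=-32.038
  mode + wants cross > 0 → take C=(-4.2105,3.8946) (cross=32.038)
ex = (C−B)/|BC| = (-0.4576,0.8892); ey = (-0.8892,-0.4576)
P = B + 2.19·ex + 2.80·ey = (-5.4143,0.1148)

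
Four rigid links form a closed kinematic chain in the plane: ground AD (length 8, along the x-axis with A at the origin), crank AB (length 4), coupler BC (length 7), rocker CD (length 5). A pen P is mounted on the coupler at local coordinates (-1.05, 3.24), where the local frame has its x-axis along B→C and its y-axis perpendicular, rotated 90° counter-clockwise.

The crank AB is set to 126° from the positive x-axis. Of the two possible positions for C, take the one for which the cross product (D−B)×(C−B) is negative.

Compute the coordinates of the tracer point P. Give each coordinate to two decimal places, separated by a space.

-1.16 6.43

A=(0,0), D=(8.00,0)
B = A + 4.00·(cos126°, sin126°) = (-2.3511, 3.2361)
|BD| = 10.8452
circle(B,7.00) ∩ circle(D,5.00): a=6.5291, h=2.5241
  candidates: C₊=(4.6337,3.6970) cross=27.374; C₋=(3.1273,-1.1213) cross=-27.374
  mode - wants cross < 0 → take C=(3.1273,-1.1213) (cross=-27.374)
ex = (C−B)/|BC| = (0.7826,-0.6225); ey = (0.6225,0.7826)
P = B + -1.05·ex + 3.24·ey = (-1.1561,6.4254)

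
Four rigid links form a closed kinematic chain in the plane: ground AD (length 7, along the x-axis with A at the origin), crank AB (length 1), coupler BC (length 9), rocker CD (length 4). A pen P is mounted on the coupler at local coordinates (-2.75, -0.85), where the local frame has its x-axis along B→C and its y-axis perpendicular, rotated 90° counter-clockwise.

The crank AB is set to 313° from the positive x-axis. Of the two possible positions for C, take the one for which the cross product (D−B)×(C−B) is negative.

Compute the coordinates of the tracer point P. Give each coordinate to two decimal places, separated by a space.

A=(0,0), D=(7.00,0)
B = A + 1.00·(cos313°, sin313°) = (0.6820, -0.7314)
|BD| = 6.3602
circle(B,9.00) ∩ circle(D,4.00): a=8.2900, h=3.5037
  candidates: C₊=(8.5141,3.7024) cross=22.284; C₋=(9.3199,-3.2585) cross=-22.284
  mode - wants cross < 0 → take C=(9.3199,-3.2585) (cross=-22.284)
ex = (C−B)/|BC| = (0.9598,-0.2808); ey = (0.2808,0.9598)
P = B + -2.75·ex + -0.85·ey = (-2.1960,-0.7750)

-2.20 -0.77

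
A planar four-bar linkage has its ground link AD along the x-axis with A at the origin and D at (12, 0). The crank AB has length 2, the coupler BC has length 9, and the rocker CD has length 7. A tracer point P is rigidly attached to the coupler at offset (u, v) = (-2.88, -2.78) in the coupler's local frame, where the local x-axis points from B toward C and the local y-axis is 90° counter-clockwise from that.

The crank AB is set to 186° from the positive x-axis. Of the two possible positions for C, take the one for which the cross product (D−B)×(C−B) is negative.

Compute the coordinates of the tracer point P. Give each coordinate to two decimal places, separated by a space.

-5.76 -1.55

A=(0,0), D=(12.00,0)
B = A + 2.00·(cos186°, sin186°) = (-1.9890, -0.2091)
|BD| = 13.9906
circle(B,9.00) ∩ circle(D,7.00): a=8.1389, h=3.8416
  candidates: C₊=(6.0916,3.7537) cross=53.746; C₋=(6.2064,-3.9286) cross=-53.746
  mode - wants cross < 0 → take C=(6.2064,-3.9286) (cross=-53.746)
ex = (C−B)/|BC| = (0.9106,-0.4133); ey = (0.4133,0.9106)
P = B + -2.88·ex + -2.78·ey = (-5.7605,-1.5503)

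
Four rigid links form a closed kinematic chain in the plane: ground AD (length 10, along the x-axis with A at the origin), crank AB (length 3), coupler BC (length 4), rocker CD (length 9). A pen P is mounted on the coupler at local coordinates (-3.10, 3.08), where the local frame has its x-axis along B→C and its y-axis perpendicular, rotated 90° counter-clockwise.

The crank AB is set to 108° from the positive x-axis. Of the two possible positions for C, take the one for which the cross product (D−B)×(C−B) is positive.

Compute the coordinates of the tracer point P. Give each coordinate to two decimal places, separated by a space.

A=(0,0), D=(10.00,0)
B = A + 3.00·(cos108°, sin108°) = (-0.9271, 2.8532)
|BD| = 11.2934
circle(B,4.00) ∩ circle(D,9.00): a=2.7689, h=2.8867
  candidates: C₊=(2.4813,4.9467) cross=32.601; C₋=(1.0227,-0.6394) cross=-32.601
  mode + wants cross > 0 → take C=(2.4813,4.9467) (cross=32.601)
ex = (C−B)/|BC| = (0.8521,0.5234); ey = (-0.5234,0.8521)
P = B + -3.10·ex + 3.08·ey = (-5.1806,3.8552)

-5.18 3.86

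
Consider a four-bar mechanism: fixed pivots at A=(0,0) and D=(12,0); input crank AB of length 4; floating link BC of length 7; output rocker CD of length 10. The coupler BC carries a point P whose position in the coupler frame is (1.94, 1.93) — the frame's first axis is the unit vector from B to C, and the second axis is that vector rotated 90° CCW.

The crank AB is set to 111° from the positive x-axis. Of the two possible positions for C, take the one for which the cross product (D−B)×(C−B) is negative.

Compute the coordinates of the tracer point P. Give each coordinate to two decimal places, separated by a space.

1.23 3.10

A=(0,0), D=(12.00,0)
B = A + 4.00·(cos111°, sin111°) = (-1.4335, 3.7343)
|BD| = 13.9429
circle(B,7.00) ∩ circle(D,10.00): a=5.1425, h=4.7491
  candidates: C₊=(4.7932,6.9326) cross=66.217; C₋=(2.2492,-2.2186) cross=-66.217
  mode - wants cross < 0 → take C=(2.2492,-2.2186) (cross=-66.217)
ex = (C−B)/|BC| = (0.5261,-0.8504); ey = (0.8504,0.5261)
P = B + 1.94·ex + 1.93·ey = (1.2285,3.0999)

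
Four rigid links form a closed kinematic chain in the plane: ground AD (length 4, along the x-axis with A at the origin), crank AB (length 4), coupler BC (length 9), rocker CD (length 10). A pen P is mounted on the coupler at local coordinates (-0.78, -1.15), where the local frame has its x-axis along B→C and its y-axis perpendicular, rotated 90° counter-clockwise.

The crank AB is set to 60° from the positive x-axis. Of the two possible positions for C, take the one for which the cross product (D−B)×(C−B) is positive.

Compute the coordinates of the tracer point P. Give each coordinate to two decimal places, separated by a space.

1.96 2.08

A=(0,0), D=(4.00,0)
B = A + 4.00·(cos60°, sin60°) = (2.0000, 3.4641)
|BD| = 4.0000
circle(B,9.00) ∩ circle(D,10.00): a=-0.3750, h=8.9922
  candidates: C₊=(9.6000,8.2850) cross=35.969; C₋=(-5.9750,-0.7072) cross=-35.969
  mode + wants cross > 0 → take C=(9.6000,8.2850) (cross=35.969)
ex = (C−B)/|BC| = (0.8444,0.5357); ey = (-0.5357,0.8444)
P = B + -0.78·ex + -1.15·ey = (1.9573,2.0752)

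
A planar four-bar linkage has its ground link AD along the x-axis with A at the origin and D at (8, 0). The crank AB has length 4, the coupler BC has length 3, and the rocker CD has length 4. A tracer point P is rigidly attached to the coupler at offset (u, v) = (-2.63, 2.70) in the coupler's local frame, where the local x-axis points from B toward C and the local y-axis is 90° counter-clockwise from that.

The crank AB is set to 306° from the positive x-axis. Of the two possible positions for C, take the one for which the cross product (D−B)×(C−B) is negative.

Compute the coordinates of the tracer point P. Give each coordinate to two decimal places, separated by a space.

A=(0,0), D=(8.00,0)
B = A + 4.00·(cos306°, sin306°) = (2.3511, -3.2361)
|BD| = 6.5101
circle(B,3.00) ∩ circle(D,4.00): a=2.7174, h=1.2710
  candidates: C₊=(4.0773,-0.7824) cross=8.275; C₋=(5.3409,-2.9882) cross=-8.275
  mode - wants cross < 0 → take C=(5.3409,-2.9882) (cross=-8.275)
ex = (C−B)/|BC| = (0.9966,0.0826); ey = (-0.0826,0.9966)
P = B + -2.63·ex + 2.70·ey = (-0.4930,-0.7626)

-0.49 -0.76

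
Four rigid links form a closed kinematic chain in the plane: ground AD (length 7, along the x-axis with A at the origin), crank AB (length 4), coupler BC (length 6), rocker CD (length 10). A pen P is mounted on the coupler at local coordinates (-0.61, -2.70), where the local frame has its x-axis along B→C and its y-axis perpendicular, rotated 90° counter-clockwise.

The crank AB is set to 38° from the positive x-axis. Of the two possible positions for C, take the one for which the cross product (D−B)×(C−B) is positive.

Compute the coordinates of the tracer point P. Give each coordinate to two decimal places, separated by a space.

5.90 2.78

A=(0,0), D=(7.00,0)
B = A + 4.00·(cos38°, sin38°) = (3.1520, 2.4626)
|BD| = 4.5685
circle(B,6.00) ∩ circle(D,10.00): a=-4.7202, h=3.7040
  candidates: C₊=(1.1730,8.1269) cross=16.922; C₋=(-2.8203,1.8872) cross=-16.922
  mode + wants cross > 0 → take C=(1.1730,8.1269) (cross=16.922)
ex = (C−B)/|BC| = (-0.3298,0.9440); ey = (-0.9440,-0.3298)
P = B + -0.61·ex + -2.70·ey = (5.9021,2.7774)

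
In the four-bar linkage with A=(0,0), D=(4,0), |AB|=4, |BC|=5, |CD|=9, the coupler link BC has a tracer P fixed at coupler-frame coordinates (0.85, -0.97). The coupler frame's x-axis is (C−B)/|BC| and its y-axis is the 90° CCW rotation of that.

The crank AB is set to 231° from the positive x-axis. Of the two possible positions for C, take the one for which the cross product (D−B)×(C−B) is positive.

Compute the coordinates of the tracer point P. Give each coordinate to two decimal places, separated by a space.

A=(0,0), D=(4.00,0)
B = A + 4.00·(cos231°, sin231°) = (-2.5173, -3.1086)
|BD| = 7.2207
circle(B,5.00) ∩ circle(D,9.00): a=-0.2674, h=4.9928
  candidates: C₊=(-4.9081,1.2828) cross=36.052; C₋=(-0.6092,-7.7302) cross=-36.052
  mode + wants cross > 0 → take C=(-4.9081,1.2828) (cross=36.052)
ex = (C−B)/|BC| = (-0.4782,0.8783); ey = (-0.8783,-0.4782)
P = B + 0.85·ex + -0.97·ey = (-2.0718,-1.8982)

-2.07 -1.90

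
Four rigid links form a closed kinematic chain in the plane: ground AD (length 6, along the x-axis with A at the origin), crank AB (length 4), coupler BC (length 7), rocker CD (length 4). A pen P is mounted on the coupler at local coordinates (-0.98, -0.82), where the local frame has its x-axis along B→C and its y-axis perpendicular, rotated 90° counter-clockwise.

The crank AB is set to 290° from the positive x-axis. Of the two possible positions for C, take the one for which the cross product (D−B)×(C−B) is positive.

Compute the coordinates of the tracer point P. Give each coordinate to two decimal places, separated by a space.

A=(0,0), D=(6.00,0)
B = A + 4.00·(cos290°, sin290°) = (1.3681, -3.7588)
|BD| = 5.9652
circle(B,7.00) ∩ circle(D,4.00): a=5.7486, h=3.9941
  candidates: C₊=(3.3151,2.9650) cross=23.826; C₋=(8.3487,-3.2379) cross=-23.826
  mode + wants cross > 0 → take C=(3.3151,2.9650) (cross=23.826)
ex = (C−B)/|BC| = (0.2781,0.9605); ey = (-0.9605,0.2781)
P = B + -0.98·ex + -0.82·ey = (1.8831,-4.9282)

1.88 -4.93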